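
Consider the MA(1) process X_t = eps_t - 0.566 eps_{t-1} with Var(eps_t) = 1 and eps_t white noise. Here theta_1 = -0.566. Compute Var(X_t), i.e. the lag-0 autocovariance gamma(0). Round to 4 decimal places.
\gamma(0) = 1.3204

For an MA(q) process X_t = eps_t + sum_i theta_i eps_{t-i} with
Var(eps_t) = sigma^2, the variance is
  gamma(0) = sigma^2 * (1 + sum_i theta_i^2).
  sum_i theta_i^2 = (-0.566)^2 = 0.320356.
  gamma(0) = 1 * (1 + 0.320356) = 1 * 1.320356 = 1.320356, which rounds to 1.3204.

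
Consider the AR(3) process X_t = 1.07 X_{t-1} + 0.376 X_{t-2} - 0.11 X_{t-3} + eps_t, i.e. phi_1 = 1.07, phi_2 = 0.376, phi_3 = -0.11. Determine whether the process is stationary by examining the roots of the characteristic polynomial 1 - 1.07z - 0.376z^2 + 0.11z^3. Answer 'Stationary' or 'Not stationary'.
\text{Not stationary}

The AR(p) characteristic polynomial is P(z) = 1 - 1.07z - 0.376z^2 + 0.11z^3.
Stationarity requires all roots to lie outside the unit circle, i.e. |z| > 1 for every root.
Degree 3: look for a simple real root z0 first, then factor out (1 - z/z0) and solve the remaining quadratic.
Testing z0 = 5: P(5) = 1 + (-1.07)(5) + (-0.376)(5)^2 + (0.11)(5)^3
  = 1 + (-5.35) + (-9.4) + (13.75) = 0.  So z_0 = 5 is a root, |z_0| = 5.
Divide out the factor (1 - 0.2 z) = (1 - z/z0) (since 1/z0 = 0.2):
  P(z) = (1 - 0.2 z)(1 + (-0.87) z + (-0.55) z^2)
  [check: z-coef -0.87 - (0.2) = -1.07; z^2-coef -0.55 - (0.2)(-0.87) = -0.376; z^3-coef -(0.2)(-0.55) = 0.11.]
Remaining roots from the quadratic factor 1 + (-0.87) z + (-0.55) z^2:
  Set 1 + (-0.87) z + (-0.55) z^2 = 0, i.e. a z^2 + b z + c = 0 with a = -0.55, b = -0.87, c = 1.
  Discriminant D = b^2 - 4ac = (-0.87)^2 - 4*(-0.55)*1 = 0.7569 - (-2.2) = 2.9569.
  D >= 0, so the roots are real: z = (-b +/- sqrt(D)) / (2a) = (0.87 +/- 1.719564) / (-1.1).
    z_1 = (0.87 + 1.719564) / (-1.1) = -2.3541,   |z_1| = 2.3541.
    z_2 = (0.87 - 1.719564) / (-1.1) = 0.7723,   |z_2| = 0.7723.
Moduli of all roots: 5.0000, 2.3541, 0.7723.
All moduli strictly greater than 1? No.
Verdict: Not stationary.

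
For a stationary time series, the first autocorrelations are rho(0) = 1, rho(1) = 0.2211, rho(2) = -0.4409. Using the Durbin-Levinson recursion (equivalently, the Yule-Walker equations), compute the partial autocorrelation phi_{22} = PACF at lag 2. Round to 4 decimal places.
\phi_{22} = -0.5150

The PACF at lag k is phi_{kk}, the last component of the solution
to the Yule-Walker system G_k phi = r_k where
  (G_k)_{ij} = rho(|i - j|), (r_k)_i = rho(i), i,j = 1..k.
Equivalently, Durbin-Levinson gives phi_{kk} iteratively:
  phi_{11} = rho(1)
  phi_{kk} = [rho(k) - sum_{j=1..k-1} phi_{k-1,j} rho(k-j)]
            / [1 - sum_{j=1..k-1} phi_{k-1,j} rho(j)],
  phi_{k,j} = phi_{k-1,j} - phi_{kk} phi_{k-1,k-j},  j = 1..k-1.
Step k = 1:
  phi_11 = rho(1) = 0.2211.
Step k = 2:
  phi_22 = [rho(2) - phi_11 rho(1)] / [1 - phi_11 rho(1)] = [-0.4409 - (0.2211)(0.2211)] / [1 - (0.2211)(0.2211)]
         = -0.48978521 / 0.95111479 = -0.515.
Therefore phi_{22} = -0.5150.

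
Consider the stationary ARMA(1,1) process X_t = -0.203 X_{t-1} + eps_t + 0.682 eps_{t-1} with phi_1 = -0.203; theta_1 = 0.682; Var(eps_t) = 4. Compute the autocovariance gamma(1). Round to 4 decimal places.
\gamma(1) = 1.7217

Multiply the model equation by X_{t-k} and take expectations. With theta_0 = psi_0 = 1 and psi_j the MA(infinity) weights, this gives
  gamma(k) - sum_i phi_i gamma(k-i) = c_k,
  c_k = sigma^2 * sum_{j=k..q} theta_j psi_{j-k}   (c_k = 0 for k > q),
using gamma(-m) = gamma(m).
psi-weights needed (psi_j = theta_j + sum_i phi_i psi_{j-i}):
  psi_1 = theta_1 + phi_1 = 0.682 + (-0.203) = 0.479
Right-hand sides:
  c_0 = sigma^2 (1 + theta_1 psi_1) = 4 * (1 + (0.682)(0.479)) = 4 * 1.326678 = 5.306712
  c_1 = sigma^2 theta_1 = 4 * (0.682) = 2.728
  c_2 = 0
Equations for k = 0 and k = 1 (AR order 1):
  gamma(0) = phi_1 gamma(1) + c_0
  gamma(1) = phi_1 gamma(0) + c_1
Substituting the second into the first: gamma(0) (1 - phi_1^2) = c_0 + phi_1 c_1, so
  gamma(0) = (c_0 + phi_1 c_1) / (1 - phi_1^2) = (5.306712 + (-0.203)(2.728)) / (1 - (-0.203)^2) = 4.752928 / 0.958791 = 4.95721.
  gamma(1) = phi_1 gamma(0) + c_1 = (-0.203)(4.95721) + (2.728) = 1.721686.
Therefore gamma(1) = 1.7217 (to 4 decimal places).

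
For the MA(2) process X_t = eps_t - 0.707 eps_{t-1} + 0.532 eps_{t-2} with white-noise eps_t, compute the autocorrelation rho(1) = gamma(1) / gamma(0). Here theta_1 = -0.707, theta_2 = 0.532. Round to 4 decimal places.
\rho(1) = -0.6075

For an MA(q) process with theta_0 = 1, the autocovariance is
  gamma(k) = sigma^2 * sum_{i=0..q-k} theta_i * theta_{i+k},
and rho(k) = gamma(k) / gamma(0). Sigma^2 cancels.
  numerator   = (1)*(-0.707) + (-0.707)*(0.532) = -1.083124.
  denominator = (1)^2 + (-0.707)^2 + (0.532)^2 = 1.782873.
  rho(1) = -1.083124 / 1.782873 = -0.6075.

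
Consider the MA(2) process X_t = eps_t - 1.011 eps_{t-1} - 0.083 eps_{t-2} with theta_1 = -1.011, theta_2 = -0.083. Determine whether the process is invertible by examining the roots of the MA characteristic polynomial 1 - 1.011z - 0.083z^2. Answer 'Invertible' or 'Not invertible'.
\text{Not invertible}

The MA(q) characteristic polynomial is P(z) = 1 - 1.011z - 0.083z^2.
Invertibility requires all roots to lie outside the unit circle, i.e. |z| > 1 for every root.
Set 1 + (-1.011) z + (-0.083) z^2 = 0, i.e. a z^2 + b z + c = 0 with a = -0.083, b = -1.011, c = 1.
Discriminant D = b^2 - 4ac = (-1.011)^2 - 4*(-0.083)*1 = 1.022121 - (-0.332) = 1.354121.
D >= 0, so the roots are real: z = (-b +/- sqrt(D)) / (2a) = (1.011 +/- 1.163667) / (-0.166).
  z_1 = (1.011 + 1.163667) / (-0.166) = -13.1004,   |z_1| = 13.1004.
  z_2 = (1.011 - 1.163667) / (-0.166) = 0.9197,   |z_2| = 0.9197.
Moduli of all roots: 13.1004, 0.9197.
All moduli strictly greater than 1? No.
Verdict: Not invertible.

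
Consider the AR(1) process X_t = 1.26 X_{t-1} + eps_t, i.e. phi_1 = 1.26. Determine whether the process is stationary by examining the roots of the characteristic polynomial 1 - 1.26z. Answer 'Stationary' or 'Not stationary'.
\text{Not stationary}

The AR(p) characteristic polynomial is P(z) = 1 - 1.26z.
Stationarity requires all roots to lie outside the unit circle, i.e. |z| > 1 for every root.
This is linear in z: 1 + (-1.26) z = 0  =>  z = -1/(-1.26) = 0.793651,  |z| = 0.793651.
Moduli of all roots: 0.7937.
All moduli strictly greater than 1? No.
Verdict: Not stationary.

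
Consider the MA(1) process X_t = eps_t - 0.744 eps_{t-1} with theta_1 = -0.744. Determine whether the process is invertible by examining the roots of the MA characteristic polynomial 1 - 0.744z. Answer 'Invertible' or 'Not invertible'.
\text{Invertible}

The MA(q) characteristic polynomial is P(z) = 1 - 0.744z.
Invertibility requires all roots to lie outside the unit circle, i.e. |z| > 1 for every root.
This is linear in z: 1 + (-0.744) z = 0  =>  z = -1/(-0.744) = 1.344086,  |z| = 1.344086.
Moduli of all roots: 1.3441.
All moduli strictly greater than 1? Yes.
Verdict: Invertible.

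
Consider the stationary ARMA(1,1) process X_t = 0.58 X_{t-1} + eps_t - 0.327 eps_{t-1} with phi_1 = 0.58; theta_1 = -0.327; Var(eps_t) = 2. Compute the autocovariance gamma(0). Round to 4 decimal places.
\gamma(0) = 2.1929

Multiply the model equation by X_{t-k} and take expectations. With theta_0 = psi_0 = 1 and psi_j the MA(infinity) weights, this gives
  gamma(k) - sum_i phi_i gamma(k-i) = c_k,
  c_k = sigma^2 * sum_{j=k..q} theta_j psi_{j-k}   (c_k = 0 for k > q),
using gamma(-m) = gamma(m).
psi-weights needed (psi_j = theta_j + sum_i phi_i psi_{j-i}):
  psi_1 = theta_1 + phi_1 = -0.327 + (0.58) = 0.253
Right-hand sides:
  c_0 = sigma^2 (1 + theta_1 psi_1) = 2 * (1 + (-0.327)(0.253)) = 2 * 0.917269 = 1.834538
  c_1 = sigma^2 theta_1 = 2 * (-0.327) = -0.654
  c_2 = 0
Equations for k = 0 and k = 1 (AR order 1):
  gamma(0) = phi_1 gamma(1) + c_0
  gamma(1) = phi_1 gamma(0) + c_1
Substituting the second into the first: gamma(0) (1 - phi_1^2) = c_0 + phi_1 c_1, so
  gamma(0) = (c_0 + phi_1 c_1) / (1 - phi_1^2) = (1.834538 + (0.58)(-0.654)) / (1 - (0.58)^2) = 1.455218 / 0.6636 = 2.192914.
Therefore gamma(0) = 2.1929 (to 4 decimal places).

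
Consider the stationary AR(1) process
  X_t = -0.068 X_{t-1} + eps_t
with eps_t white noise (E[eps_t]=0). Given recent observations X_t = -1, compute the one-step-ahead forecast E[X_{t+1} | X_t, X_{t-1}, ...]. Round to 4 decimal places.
E[X_{t+1} \mid \mathcal F_t] = 0.0680

For an AR(p) model X_t = c + sum_i phi_i X_{t-i} + eps_t, the
one-step-ahead conditional mean is
  E[X_{t+1} | X_t, ...] = c + sum_i phi_i X_{t+1-i}.
Substitute known values:
  E[X_{t+1} | ...] = (-0.068) * (-1)
                   = 0.0680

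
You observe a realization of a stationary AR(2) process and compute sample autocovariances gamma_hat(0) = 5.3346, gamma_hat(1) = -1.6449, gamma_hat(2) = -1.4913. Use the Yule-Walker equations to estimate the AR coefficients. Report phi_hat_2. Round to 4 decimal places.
\hat\phi_{2} = -0.4140

The Yule-Walker equations for an AR(p) process read, in matrix form,
  Gamma_p phi = r_p,   with   (Gamma_p)_{ij} = gamma(|i - j|),
                       (r_p)_i = gamma(i),   i,j = 1..p.
Substitute the sample gammas (Toeplitz matrix and right-hand side of size 2):
  Gamma_p = [[5.3346, -1.6449], [-1.6449, 5.3346]]
  r_p     = [-1.6449, -1.4913]
Written out:
  5.3346 phi_1 - 1.6449 phi_2 = -1.6449
  -1.6449 phi_1 + 5.3346 phi_2 = -1.4913
Solve by Cramer's rule:
  det = gamma(0)^2 - gamma(1)^2 = (5.3346)^2 - (-1.6449)^2 = 28.45795716 - 2.70569601 = 25.75226115
  phi_hat_1 = [gamma(1) gamma(0) - gamma(1) gamma(2)] / det = [(-1.6449)(5.3346) - (-1.6449)(-1.4913)] / 25.75226115 = -11.22792291 / 25.75226115 = -0.436
  phi_hat_2 = [gamma(0) gamma(2) - gamma(1)^2] / det = [(5.3346)(-1.4913) - (-1.6449)^2] / 25.75226115 = -10.66118499 / 25.75226115 = -0.414
So phi_hat = [-0.4360, -0.4140].
Therefore phi_hat_2 = -0.4140.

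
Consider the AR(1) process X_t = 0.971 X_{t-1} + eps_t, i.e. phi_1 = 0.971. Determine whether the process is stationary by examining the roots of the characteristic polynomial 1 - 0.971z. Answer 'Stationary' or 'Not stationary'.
\text{Stationary}

The AR(p) characteristic polynomial is P(z) = 1 - 0.971z.
Stationarity requires all roots to lie outside the unit circle, i.e. |z| > 1 for every root.
This is linear in z: 1 + (-0.971) z = 0  =>  z = -1/(-0.971) = 1.029866,  |z| = 1.029866.
Moduli of all roots: 1.0299.
All moduli strictly greater than 1? Yes.
Verdict: Stationary.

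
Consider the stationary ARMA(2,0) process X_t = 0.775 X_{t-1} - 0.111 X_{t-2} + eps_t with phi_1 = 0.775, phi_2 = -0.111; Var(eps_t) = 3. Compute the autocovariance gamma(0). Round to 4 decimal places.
\gamma(0) = 5.9163

Multiply the model equation by X_{t-k} and take expectations. With theta_0 = psi_0 = 1 and psi_j the MA(infinity) weights, this gives
  gamma(k) - sum_i phi_i gamma(k-i) = c_k,
  c_k = sigma^2 * sum_{j=k..q} theta_j psi_{j-k}   (c_k = 0 for k > q),
using gamma(-m) = gamma(m).
Pure AR (q = 0): c_0 = sigma^2 = 3, c_k = 0 for k >= 1.
Equations for k = 0, 1, 2 (AR order 2, c_2 = 0):
  (E0) gamma(0) = phi_1 gamma(1) + phi_2 gamma(2) + c_0
  (E1) gamma(1) = phi_1 gamma(0) + phi_2 gamma(1) + c_1
  (E2) gamma(2) = phi_1 gamma(1) + phi_2 gamma(0)
From (E1): gamma(1) = A gamma(0) + B with
  A = phi_1 / (1 - phi_2) = 0.775 / 1.111 = 0.69757,   B = c_1 / (1 - phi_2) = 0 / 1.111 = 0.
Insert (E2) into (E0): gamma(0) (1 - phi_2^2) = phi_1 (1 + phi_2) gamma(1) + c_0.
  phi_1 (1 + phi_2) = (0.775)(0.889) = 0.688975,   1 - phi_2^2 = 0.987679.
Replace gamma(1) by A gamma(0) + B and collect gamma(0):
  gamma(0) [0.987679 - (0.688975)(0.69757)] = c_0 = 3
  gamma(0) * 0.507071 = 3
  gamma(0) = 3 / 0.507071 = 5.916333.
Therefore gamma(0) = 5.9163 (to 4 decimal places).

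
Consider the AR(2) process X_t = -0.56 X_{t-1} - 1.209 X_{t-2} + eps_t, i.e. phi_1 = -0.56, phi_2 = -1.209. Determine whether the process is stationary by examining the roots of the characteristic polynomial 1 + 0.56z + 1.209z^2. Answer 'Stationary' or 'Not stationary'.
\text{Not stationary}

The AR(p) characteristic polynomial is P(z) = 1 + 0.56z + 1.209z^2.
Stationarity requires all roots to lie outside the unit circle, i.e. |z| > 1 for every root.
Set 1 + (0.56) z + (1.209) z^2 = 0, i.e. a z^2 + b z + c = 0 with a = 1.209, b = 0.56, c = 1.
Discriminant D = b^2 - 4ac = (0.56)^2 - 4*(1.209)*1 = 0.3136 - (4.836) = -4.5224.
D < 0, so the roots are the complex-conjugate pair z = (-b +/- i sqrt(-D)) / (2a) = -0.2316 +/- 0.8795i.
For a conjugate pair |z|^2 = z * conj(z) = (product of roots) = c/a = 1/(1.209) = 0.82713, so |z| = sqrt(0.82713) = 0.9095 for both roots.
Moduli of all roots: 0.9095, 0.9095.
All moduli strictly greater than 1? No.
Verdict: Not stationary.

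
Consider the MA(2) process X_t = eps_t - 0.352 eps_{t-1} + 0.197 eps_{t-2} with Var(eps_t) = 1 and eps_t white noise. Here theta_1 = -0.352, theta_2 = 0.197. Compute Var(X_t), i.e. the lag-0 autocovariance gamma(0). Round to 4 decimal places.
\gamma(0) = 1.1627

For an MA(q) process X_t = eps_t + sum_i theta_i eps_{t-i} with
Var(eps_t) = sigma^2, the variance is
  gamma(0) = sigma^2 * (1 + sum_i theta_i^2).
  sum_i theta_i^2 = (-0.352)^2 + (0.197)^2 = 0.123904 + 0.038809 = 0.162713.
  gamma(0) = 1 * (1 + 0.162713) = 1 * 1.162713 = 1.162713, which rounds to 1.1627.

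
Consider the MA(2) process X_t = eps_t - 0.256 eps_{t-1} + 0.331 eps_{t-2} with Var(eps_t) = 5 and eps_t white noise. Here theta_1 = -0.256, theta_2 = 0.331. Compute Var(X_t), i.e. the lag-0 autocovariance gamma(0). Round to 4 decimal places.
\gamma(0) = 5.8755

For an MA(q) process X_t = eps_t + sum_i theta_i eps_{t-i} with
Var(eps_t) = sigma^2, the variance is
  gamma(0) = sigma^2 * (1 + sum_i theta_i^2).
  sum_i theta_i^2 = (-0.256)^2 + (0.331)^2 = 0.065536 + 0.109561 = 0.175097.
  gamma(0) = 5 * (1 + 0.175097) = 5 * 1.175097 = 5.875485, which rounds to 5.8755.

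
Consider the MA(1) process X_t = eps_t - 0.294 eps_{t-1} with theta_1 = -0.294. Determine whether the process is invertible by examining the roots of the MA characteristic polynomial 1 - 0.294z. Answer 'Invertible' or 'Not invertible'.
\text{Invertible}

The MA(q) characteristic polynomial is P(z) = 1 - 0.294z.
Invertibility requires all roots to lie outside the unit circle, i.e. |z| > 1 for every root.
This is linear in z: 1 + (-0.294) z = 0  =>  z = -1/(-0.294) = 3.401361,  |z| = 3.401361.
Moduli of all roots: 3.4014.
All moduli strictly greater than 1? Yes.
Verdict: Invertible.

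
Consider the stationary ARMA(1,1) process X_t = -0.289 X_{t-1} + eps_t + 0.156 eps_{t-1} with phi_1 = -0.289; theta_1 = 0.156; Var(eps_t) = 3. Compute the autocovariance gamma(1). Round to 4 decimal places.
\gamma(1) = -0.4157

Multiply the model equation by X_{t-k} and take expectations. With theta_0 = psi_0 = 1 and psi_j the MA(infinity) weights, this gives
  gamma(k) - sum_i phi_i gamma(k-i) = c_k,
  c_k = sigma^2 * sum_{j=k..q} theta_j psi_{j-k}   (c_k = 0 for k > q),
using gamma(-m) = gamma(m).
psi-weights needed (psi_j = theta_j + sum_i phi_i psi_{j-i}):
  psi_1 = theta_1 + phi_1 = 0.156 + (-0.289) = -0.133
Right-hand sides:
  c_0 = sigma^2 (1 + theta_1 psi_1) = 3 * (1 + (0.156)(-0.133)) = 3 * 0.979252 = 2.937756
  c_1 = sigma^2 theta_1 = 3 * (0.156) = 0.468
  c_2 = 0
Equations for k = 0 and k = 1 (AR order 1):
  gamma(0) = phi_1 gamma(1) + c_0
  gamma(1) = phi_1 gamma(0) + c_1
Substituting the second into the first: gamma(0) (1 - phi_1^2) = c_0 + phi_1 c_1, so
  gamma(0) = (c_0 + phi_1 c_1) / (1 - phi_1^2) = (2.937756 + (-0.289)(0.468)) / (1 - (-0.289)^2) = 2.802504 / 0.916479 = 3.057903.
  gamma(1) = phi_1 gamma(0) + c_1 = (-0.289)(3.057903) + (0.468) = -0.415734.
Therefore gamma(1) = -0.4157 (to 4 decimal places).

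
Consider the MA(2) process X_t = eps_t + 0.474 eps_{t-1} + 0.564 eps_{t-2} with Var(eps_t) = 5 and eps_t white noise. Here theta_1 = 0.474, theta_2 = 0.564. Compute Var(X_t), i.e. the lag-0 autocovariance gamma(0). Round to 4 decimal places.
\gamma(0) = 7.7139

For an MA(q) process X_t = eps_t + sum_i theta_i eps_{t-i} with
Var(eps_t) = sigma^2, the variance is
  gamma(0) = sigma^2 * (1 + sum_i theta_i^2).
  sum_i theta_i^2 = (0.474)^2 + (0.564)^2 = 0.224676 + 0.318096 = 0.542772.
  gamma(0) = 5 * (1 + 0.542772) = 5 * 1.542772 = 7.71386, which rounds to 7.7139.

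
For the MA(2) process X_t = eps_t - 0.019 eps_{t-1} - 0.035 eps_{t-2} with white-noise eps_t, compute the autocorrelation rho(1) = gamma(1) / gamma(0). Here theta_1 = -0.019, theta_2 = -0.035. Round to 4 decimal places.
\rho(1) = -0.0183

For an MA(q) process with theta_0 = 1, the autocovariance is
  gamma(k) = sigma^2 * sum_{i=0..q-k} theta_i * theta_{i+k},
and rho(k) = gamma(k) / gamma(0). Sigma^2 cancels.
  numerator   = (1)*(-0.019) + (-0.019)*(-0.035) = -0.018335.
  denominator = (1)^2 + (-0.019)^2 + (-0.035)^2 = 1.001586.
  rho(1) = -0.018335 / 1.001586 = -0.0183.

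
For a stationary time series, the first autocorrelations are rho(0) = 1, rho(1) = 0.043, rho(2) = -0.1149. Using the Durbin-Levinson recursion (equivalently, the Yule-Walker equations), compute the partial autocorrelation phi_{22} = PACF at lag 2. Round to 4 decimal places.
\phi_{22} = -0.1170

The PACF at lag k is phi_{kk}, the last component of the solution
to the Yule-Walker system G_k phi = r_k where
  (G_k)_{ij} = rho(|i - j|), (r_k)_i = rho(i), i,j = 1..k.
Equivalently, Durbin-Levinson gives phi_{kk} iteratively:
  phi_{11} = rho(1)
  phi_{kk} = [rho(k) - sum_{j=1..k-1} phi_{k-1,j} rho(k-j)]
            / [1 - sum_{j=1..k-1} phi_{k-1,j} rho(j)],
  phi_{k,j} = phi_{k-1,j} - phi_{kk} phi_{k-1,k-j},  j = 1..k-1.
Step k = 1:
  phi_11 = rho(1) = 0.043.
Step k = 2:
  phi_22 = [rho(2) - phi_11 rho(1)] / [1 - phi_11 rho(1)] = [-0.1149 - (0.043)(0.043)] / [1 - (0.043)(0.043)]
         = -0.116749 / 0.998151 = -0.117.
Therefore phi_{22} = -0.1170.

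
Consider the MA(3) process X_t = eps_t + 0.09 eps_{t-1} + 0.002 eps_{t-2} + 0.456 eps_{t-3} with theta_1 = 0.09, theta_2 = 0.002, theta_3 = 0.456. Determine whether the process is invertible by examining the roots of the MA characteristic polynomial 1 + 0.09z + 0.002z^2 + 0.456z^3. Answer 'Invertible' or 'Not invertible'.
\text{Invertible}

The MA(q) characteristic polynomial is P(z) = 1 + 0.09z + 0.002z^2 + 0.456z^3.
Invertibility requires all roots to lie outside the unit circle, i.e. |z| > 1 for every root.
Degree 3: look for a simple real root z0 first, then factor out (1 - z/z0) and solve the remaining quadratic.
Testing z0 = -1.25: P(-1.25) = 1 + (0.09)(-1.25) + (0.002)(-1.25)^2 + (0.456)(-1.25)^3
  = 1 + (-0.1125) + (0.003125) + (-0.890625) = 0.  So z_0 = -1.25 is a root, |z_0| = 1.25.
Divide out the factor (1 + 0.8 z) = (1 - z/z0) (since 1/z0 = -0.8):
  P(z) = (1 + 0.8 z)(1 + (-0.71) z + (0.57) z^2)
  [check: z-coef -0.71 - (-0.8) = 0.09; z^2-coef 0.57 - (-0.8)(-0.71) = 0.002; z^3-coef -(-0.8)(0.57) = 0.456.]
Remaining roots from the quadratic factor 1 + (-0.71) z + (0.57) z^2:
  Set 1 + (-0.71) z + (0.57) z^2 = 0, i.e. a z^2 + b z + c = 0 with a = 0.57, b = -0.71, c = 1.
  Discriminant D = b^2 - 4ac = (-0.71)^2 - 4*(0.57)*1 = 0.5041 - (2.28) = -1.7759.
  D < 0, so the roots are the complex-conjugate pair z = (-b +/- i sqrt(-D)) / (2a) = 0.6228 +/- 1.169i.
  For a conjugate pair |z|^2 = z * conj(z) = (product of roots) = c/a = 1/(0.57) = 1.754386, so |z| = sqrt(1.754386) = 1.3245 for both roots.
Moduli of all roots: 1.2500, 1.3245, 1.3245.
All moduli strictly greater than 1? Yes.
Verdict: Invertible.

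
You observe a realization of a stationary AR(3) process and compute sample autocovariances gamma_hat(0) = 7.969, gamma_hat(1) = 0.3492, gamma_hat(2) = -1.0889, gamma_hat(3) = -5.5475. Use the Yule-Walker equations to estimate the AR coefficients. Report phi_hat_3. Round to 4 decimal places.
\hat\phi_{3} = -0.6980

The Yule-Walker equations for an AR(p) process read, in matrix form,
  Gamma_p phi = r_p,   with   (Gamma_p)_{ij} = gamma(|i - j|),
                       (r_p)_i = gamma(i),   i,j = 1..p.
Substitute the sample gammas (Toeplitz matrix and right-hand side of size 3):
  Gamma_p = [[7.969, 0.3492, -1.0889], [0.3492, 7.969, 0.3492], [-1.0889, 0.3492, 7.969]]
  r_p     = [0.3492, -1.0889, -5.5475]
Written out (R1..R3):
  (R1) 7.969 phi_1 + 0.3492 phi_2 - 1.0889 phi_3 = 0.3492
  (R2) 0.3492 phi_1 + 7.969 phi_2 + 0.3492 phi_3 = -1.0889
  (R3) -1.0889 phi_1 + 0.3492 phi_2 + 7.969 phi_3 = -5.5475
Gaussian elimination:
  R2 <- R2 - (0.3492/7.969) R1 = R2 - (0.04382) R1:  7.953698 phi_2 + 0.396915 phi_3 = -1.104202
  R3 <- R3 - (-1.0889/7.969) R1 = R3 - (-0.136642) R1:  0.396915 phi_2 + 7.820211 phi_3 = -5.499785
  R3 <- R3 - (0.396915/7.953698) R2 = R3 - (0.049903) R2:  7.800403 phi_3 = -5.444681
Back-substitution:
  phi_hat_3 = -5.444681 / 7.800403 = -0.698
  phi_hat_2 = (-1.104202 - (0.396915)(-0.698)) / 7.953698 = -0.103996
  phi_hat_1 = (0.3492 - (0.3492)(-0.103996) - (-1.0889)(-0.698)) / 7.969 = -0.046999
So phi_hat = [-0.0470, -0.1040, -0.6980].
Therefore phi_hat_3 = -0.6980.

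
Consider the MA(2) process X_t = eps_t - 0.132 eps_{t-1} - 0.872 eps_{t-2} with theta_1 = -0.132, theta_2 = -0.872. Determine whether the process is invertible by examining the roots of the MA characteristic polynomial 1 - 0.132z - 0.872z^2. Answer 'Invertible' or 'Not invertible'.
\text{Not invertible}

The MA(q) characteristic polynomial is P(z) = 1 - 0.132z - 0.872z^2.
Invertibility requires all roots to lie outside the unit circle, i.e. |z| > 1 for every root.
Set 1 + (-0.132) z + (-0.872) z^2 = 0, i.e. a z^2 + b z + c = 0 with a = -0.872, b = -0.132, c = 1.
Discriminant D = b^2 - 4ac = (-0.132)^2 - 4*(-0.872)*1 = 0.017424 - (-3.488) = 3.505424.
D >= 0, so the roots are real: z = (-b +/- sqrt(D)) / (2a) = (0.132 +/- 1.872278) / (-1.744).
  z_1 = (0.132 + 1.872278) / (-1.744) = -1.1492,   |z_1| = 1.1492.
  z_2 = (0.132 - 1.872278) / (-1.744) = 0.9979,   |z_2| = 0.9979.
Moduli of all roots: 1.1492, 0.9979.
All moduli strictly greater than 1? No.
Verdict: Not invertible.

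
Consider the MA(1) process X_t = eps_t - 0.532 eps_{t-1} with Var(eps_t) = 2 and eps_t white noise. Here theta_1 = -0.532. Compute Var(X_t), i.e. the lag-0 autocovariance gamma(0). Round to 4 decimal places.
\gamma(0) = 2.5660

For an MA(q) process X_t = eps_t + sum_i theta_i eps_{t-i} with
Var(eps_t) = sigma^2, the variance is
  gamma(0) = sigma^2 * (1 + sum_i theta_i^2).
  sum_i theta_i^2 = (-0.532)^2 = 0.283024.
  gamma(0) = 2 * (1 + 0.283024) = 2 * 1.283024 = 2.566048, which rounds to 2.5660.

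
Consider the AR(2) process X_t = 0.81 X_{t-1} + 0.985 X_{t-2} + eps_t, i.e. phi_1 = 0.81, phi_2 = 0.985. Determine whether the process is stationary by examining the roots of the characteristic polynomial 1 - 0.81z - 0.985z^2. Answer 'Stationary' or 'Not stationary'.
\text{Not stationary}

The AR(p) characteristic polynomial is P(z) = 1 - 0.81z - 0.985z^2.
Stationarity requires all roots to lie outside the unit circle, i.e. |z| > 1 for every root.
Set 1 + (-0.81) z + (-0.985) z^2 = 0, i.e. a z^2 + b z + c = 0 with a = -0.985, b = -0.81, c = 1.
Discriminant D = b^2 - 4ac = (-0.81)^2 - 4*(-0.985)*1 = 0.6561 - (-3.94) = 4.5961.
D >= 0, so the roots are real: z = (-b +/- sqrt(D)) / (2a) = (0.81 +/- 2.143852) / (-1.97).
  z_1 = (0.81 + 2.143852) / (-1.97) = -1.4994,   |z_1| = 1.4994.
  z_2 = (0.81 - 2.143852) / (-1.97) = 0.6771,   |z_2| = 0.6771.
Moduli of all roots: 1.4994, 0.6771.
All moduli strictly greater than 1? No.
Verdict: Not stationary.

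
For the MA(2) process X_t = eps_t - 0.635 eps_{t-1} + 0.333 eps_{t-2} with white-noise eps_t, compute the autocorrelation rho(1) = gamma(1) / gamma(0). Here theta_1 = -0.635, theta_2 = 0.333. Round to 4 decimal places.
\rho(1) = -0.5590

For an MA(q) process with theta_0 = 1, the autocovariance is
  gamma(k) = sigma^2 * sum_{i=0..q-k} theta_i * theta_{i+k},
and rho(k) = gamma(k) / gamma(0). Sigma^2 cancels.
  numerator   = (1)*(-0.635) + (-0.635)*(0.333) = -0.846455.
  denominator = (1)^2 + (-0.635)^2 + (0.333)^2 = 1.514114.
  rho(1) = -0.846455 / 1.514114 = -0.5590.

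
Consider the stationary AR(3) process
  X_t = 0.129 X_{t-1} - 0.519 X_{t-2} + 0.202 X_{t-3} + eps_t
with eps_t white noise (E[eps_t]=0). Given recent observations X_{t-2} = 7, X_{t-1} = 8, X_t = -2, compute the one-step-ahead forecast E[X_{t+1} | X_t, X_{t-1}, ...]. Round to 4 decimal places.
E[X_{t+1} \mid \mathcal F_t] = -2.9960

For an AR(p) model X_t = c + sum_i phi_i X_{t-i} + eps_t, the
one-step-ahead conditional mean is
  E[X_{t+1} | X_t, ...] = c + sum_i phi_i X_{t+1-i}.
Substitute known values:
  E[X_{t+1} | ...] = (0.129) * (-2) + (-0.519) * (8) + (0.202) * (7)
                   = -2.9960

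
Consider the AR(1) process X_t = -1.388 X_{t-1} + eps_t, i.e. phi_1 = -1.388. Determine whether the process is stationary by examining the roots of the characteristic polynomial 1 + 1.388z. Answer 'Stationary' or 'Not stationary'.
\text{Not stationary}

The AR(p) characteristic polynomial is P(z) = 1 + 1.388z.
Stationarity requires all roots to lie outside the unit circle, i.e. |z| > 1 for every root.
This is linear in z: 1 + (1.388) z = 0  =>  z = -1/(1.388) = -0.720461,  |z| = 0.720461.
Moduli of all roots: 0.7205.
All moduli strictly greater than 1? No.
Verdict: Not stationary.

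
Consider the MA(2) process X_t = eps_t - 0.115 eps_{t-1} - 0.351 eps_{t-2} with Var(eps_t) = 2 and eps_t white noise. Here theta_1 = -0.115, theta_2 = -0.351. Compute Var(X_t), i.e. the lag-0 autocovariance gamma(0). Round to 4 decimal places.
\gamma(0) = 2.2729

For an MA(q) process X_t = eps_t + sum_i theta_i eps_{t-i} with
Var(eps_t) = sigma^2, the variance is
  gamma(0) = sigma^2 * (1 + sum_i theta_i^2).
  sum_i theta_i^2 = (-0.115)^2 + (-0.351)^2 = 0.013225 + 0.123201 = 0.136426.
  gamma(0) = 2 * (1 + 0.136426) = 2 * 1.136426 = 2.272852, which rounds to 2.2729.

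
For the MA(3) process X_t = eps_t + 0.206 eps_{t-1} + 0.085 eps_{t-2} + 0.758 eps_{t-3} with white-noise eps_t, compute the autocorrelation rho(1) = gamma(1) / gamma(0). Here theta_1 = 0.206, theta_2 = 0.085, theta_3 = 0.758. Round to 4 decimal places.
\rho(1) = 0.1773

For an MA(q) process with theta_0 = 1, the autocovariance is
  gamma(k) = sigma^2 * sum_{i=0..q-k} theta_i * theta_{i+k},
and rho(k) = gamma(k) / gamma(0). Sigma^2 cancels.
  numerator   = (1)*(0.206) + (0.206)*(0.085) + (0.085)*(0.758) = 0.28794.
  denominator = (1)^2 + (0.206)^2 + (0.085)^2 + (0.758)^2 = 1.624225.
  rho(1) = 0.28794 / 1.624225 = 0.1773.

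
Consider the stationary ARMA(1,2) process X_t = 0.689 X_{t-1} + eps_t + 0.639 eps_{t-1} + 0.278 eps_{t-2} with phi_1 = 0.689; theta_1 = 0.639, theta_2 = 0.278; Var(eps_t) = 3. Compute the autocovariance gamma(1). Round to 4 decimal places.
\gamma(1) = 14.3374

Multiply the model equation by X_{t-k} and take expectations. With theta_0 = psi_0 = 1 and psi_j the MA(infinity) weights, this gives
  gamma(k) - sum_i phi_i gamma(k-i) = c_k,
  c_k = sigma^2 * sum_{j=k..q} theta_j psi_{j-k}   (c_k = 0 for k > q),
using gamma(-m) = gamma(m).
psi-weights needed (psi_j = theta_j + sum_i phi_i psi_{j-i}):
  psi_1 = theta_1 + phi_1 = 0.639 + (0.689) = 1.328
  psi_2 = theta_2 + phi_1 psi_1 = 0.278 + (0.689)(1.328) = 1.192992
Right-hand sides:
  c_0 = sigma^2 (1 + theta_1 psi_1 + theta_2 psi_2) = 3 * (1 + (0.639)(1.328) + (0.278)(1.192992)) = 3 * 2.180244 = 6.540731
  c_1 = sigma^2 (theta_1 + theta_2 psi_1) = 3 * (0.639 + (0.278)(1.328)) = 3.024552
  c_2 = sigma^2 theta_2 = 3 * (0.278) = 0.834
Equations for k = 0 and k = 1 (AR order 1):
  gamma(0) = phi_1 gamma(1) + c_0
  gamma(1) = phi_1 gamma(0) + c_1
Substituting the second into the first: gamma(0) (1 - phi_1^2) = c_0 + phi_1 c_1, so
  gamma(0) = (c_0 + phi_1 c_1) / (1 - phi_1^2) = (6.540731 + (0.689)(3.024552)) / (1 - (0.689)^2) = 8.624648 / 0.525279 = 16.419175.
  gamma(1) = phi_1 gamma(0) + c_1 = (0.689)(16.419175) + (3.024552) = 14.337363.
Therefore gamma(1) = 14.3374 (to 4 decimal places).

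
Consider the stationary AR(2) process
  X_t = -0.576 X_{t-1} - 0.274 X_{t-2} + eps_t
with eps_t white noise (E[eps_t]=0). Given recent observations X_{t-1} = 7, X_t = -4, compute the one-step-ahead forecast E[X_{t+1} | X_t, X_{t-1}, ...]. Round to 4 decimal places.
E[X_{t+1} \mid \mathcal F_t] = 0.3860

For an AR(p) model X_t = c + sum_i phi_i X_{t-i} + eps_t, the
one-step-ahead conditional mean is
  E[X_{t+1} | X_t, ...] = c + sum_i phi_i X_{t+1-i}.
Substitute known values:
  E[X_{t+1} | ...] = (-0.576) * (-4) + (-0.274) * (7)
                   = 0.3860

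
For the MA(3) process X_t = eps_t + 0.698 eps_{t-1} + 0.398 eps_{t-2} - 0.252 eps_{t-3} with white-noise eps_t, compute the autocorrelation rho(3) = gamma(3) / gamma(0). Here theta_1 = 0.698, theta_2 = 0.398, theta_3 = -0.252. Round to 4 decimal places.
\rho(3) = -0.1474

For an MA(q) process with theta_0 = 1, the autocovariance is
  gamma(k) = sigma^2 * sum_{i=0..q-k} theta_i * theta_{i+k},
and rho(k) = gamma(k) / gamma(0). Sigma^2 cancels.
  numerator   = (1)*(-0.252) = -0.252.
  denominator = (1)^2 + (0.698)^2 + (0.398)^2 + (-0.252)^2 = 1.709112.
  rho(3) = -0.252 / 1.709112 = -0.1474.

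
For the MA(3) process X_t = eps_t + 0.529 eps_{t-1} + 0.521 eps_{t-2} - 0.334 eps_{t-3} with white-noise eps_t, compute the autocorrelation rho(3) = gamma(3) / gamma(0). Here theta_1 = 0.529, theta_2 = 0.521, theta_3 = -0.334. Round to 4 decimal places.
\rho(3) = -0.2009

For an MA(q) process with theta_0 = 1, the autocovariance is
  gamma(k) = sigma^2 * sum_{i=0..q-k} theta_i * theta_{i+k},
and rho(k) = gamma(k) / gamma(0). Sigma^2 cancels.
  numerator   = (1)*(-0.334) = -0.334.
  denominator = (1)^2 + (0.529)^2 + (0.521)^2 + (-0.334)^2 = 1.662838.
  rho(3) = -0.334 / 1.662838 = -0.2009.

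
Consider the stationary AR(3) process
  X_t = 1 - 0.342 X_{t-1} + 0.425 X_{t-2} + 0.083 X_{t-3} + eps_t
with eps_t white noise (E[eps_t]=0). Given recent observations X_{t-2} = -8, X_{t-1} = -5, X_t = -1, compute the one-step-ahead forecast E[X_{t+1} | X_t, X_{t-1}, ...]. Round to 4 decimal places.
E[X_{t+1} \mid \mathcal F_t] = -1.4470

For an AR(p) model X_t = c + sum_i phi_i X_{t-i} + eps_t, the
one-step-ahead conditional mean is
  E[X_{t+1} | X_t, ...] = c + sum_i phi_i X_{t+1-i}.
Substitute known values:
  E[X_{t+1} | ...] = 1 + (-0.342) * (-1) + (0.425) * (-5) + (0.083) * (-8)
                   = -1.4470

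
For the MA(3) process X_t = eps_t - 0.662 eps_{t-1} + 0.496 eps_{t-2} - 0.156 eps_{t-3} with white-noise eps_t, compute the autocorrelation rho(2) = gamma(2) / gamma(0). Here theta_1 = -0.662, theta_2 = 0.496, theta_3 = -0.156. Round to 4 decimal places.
\rho(2) = 0.3507

For an MA(q) process with theta_0 = 1, the autocovariance is
  gamma(k) = sigma^2 * sum_{i=0..q-k} theta_i * theta_{i+k},
and rho(k) = gamma(k) / gamma(0). Sigma^2 cancels.
  numerator   = (1)*(0.496) + (-0.662)*(-0.156) = 0.599272.
  denominator = (1)^2 + (-0.662)^2 + (0.496)^2 + (-0.156)^2 = 1.708596.
  rho(2) = 0.599272 / 1.708596 = 0.3507.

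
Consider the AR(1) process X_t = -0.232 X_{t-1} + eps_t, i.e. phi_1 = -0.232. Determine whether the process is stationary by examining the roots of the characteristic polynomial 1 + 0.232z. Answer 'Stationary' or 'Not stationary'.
\text{Stationary}

The AR(p) characteristic polynomial is P(z) = 1 + 0.232z.
Stationarity requires all roots to lie outside the unit circle, i.e. |z| > 1 for every root.
This is linear in z: 1 + (0.232) z = 0  =>  z = -1/(0.232) = -4.310345,  |z| = 4.310345.
Moduli of all roots: 4.3103.
All moduli strictly greater than 1? Yes.
Verdict: Stationary.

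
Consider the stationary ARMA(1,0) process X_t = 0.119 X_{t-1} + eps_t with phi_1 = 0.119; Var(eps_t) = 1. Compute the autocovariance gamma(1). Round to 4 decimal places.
\gamma(1) = 0.1207

Multiply the model equation by X_{t-k} and take expectations. With theta_0 = psi_0 = 1 and psi_j the MA(infinity) weights, this gives
  gamma(k) - sum_i phi_i gamma(k-i) = c_k,
  c_k = sigma^2 * sum_{j=k..q} theta_j psi_{j-k}   (c_k = 0 for k > q),
using gamma(-m) = gamma(m).
Pure AR (q = 0): c_0 = sigma^2 = 1, c_k = 0 for k >= 1.
Equations for k = 0 and k = 1 (AR order 1):
  gamma(0) = phi_1 gamma(1) + c_0
  gamma(1) = phi_1 gamma(0) + c_1
Substituting the second into the first: gamma(0) (1 - phi_1^2) = c_0 + phi_1 c_1, so
  gamma(0) = c_0 / (1 - phi_1^2) = 1 / (1 - (0.119)^2) = 1 / 0.985839 = 1.014364.
  gamma(1) = phi_1 gamma(0) = (0.119)(1.014364) = 0.120709.
Therefore gamma(1) = 0.1207 (to 4 decimal places).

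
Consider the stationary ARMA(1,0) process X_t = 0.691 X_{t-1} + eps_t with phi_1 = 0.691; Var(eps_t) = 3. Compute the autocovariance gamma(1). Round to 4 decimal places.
\gamma(1) = 3.9673

Multiply the model equation by X_{t-k} and take expectations. With theta_0 = psi_0 = 1 and psi_j the MA(infinity) weights, this gives
  gamma(k) - sum_i phi_i gamma(k-i) = c_k,
  c_k = sigma^2 * sum_{j=k..q} theta_j psi_{j-k}   (c_k = 0 for k > q),
using gamma(-m) = gamma(m).
Pure AR (q = 0): c_0 = sigma^2 = 3, c_k = 0 for k >= 1.
Equations for k = 0 and k = 1 (AR order 1):
  gamma(0) = phi_1 gamma(1) + c_0
  gamma(1) = phi_1 gamma(0) + c_1
Substituting the second into the first: gamma(0) (1 - phi_1^2) = c_0 + phi_1 c_1, so
  gamma(0) = c_0 / (1 - phi_1^2) = 3 / (1 - (0.691)^2) = 3 / 0.522519 = 5.741418.
  gamma(1) = phi_1 gamma(0) = (0.691)(5.741418) = 3.96732.
Therefore gamma(1) = 3.9673 (to 4 decimal places).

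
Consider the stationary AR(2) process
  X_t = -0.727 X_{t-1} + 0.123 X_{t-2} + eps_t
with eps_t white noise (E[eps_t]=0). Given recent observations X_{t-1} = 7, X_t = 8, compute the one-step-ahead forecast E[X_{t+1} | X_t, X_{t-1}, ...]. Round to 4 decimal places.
E[X_{t+1} \mid \mathcal F_t] = -4.9550

For an AR(p) model X_t = c + sum_i phi_i X_{t-i} + eps_t, the
one-step-ahead conditional mean is
  E[X_{t+1} | X_t, ...] = c + sum_i phi_i X_{t+1-i}.
Substitute known values:
  E[X_{t+1} | ...] = (-0.727) * (8) + (0.123) * (7)
                   = -4.9550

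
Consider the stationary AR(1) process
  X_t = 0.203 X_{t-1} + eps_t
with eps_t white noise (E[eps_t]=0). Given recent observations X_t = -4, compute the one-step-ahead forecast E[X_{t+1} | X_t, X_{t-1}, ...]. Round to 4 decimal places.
E[X_{t+1} \mid \mathcal F_t] = -0.8120

For an AR(p) model X_t = c + sum_i phi_i X_{t-i} + eps_t, the
one-step-ahead conditional mean is
  E[X_{t+1} | X_t, ...] = c + sum_i phi_i X_{t+1-i}.
Substitute known values:
  E[X_{t+1} | ...] = (0.203) * (-4)
                   = -0.8120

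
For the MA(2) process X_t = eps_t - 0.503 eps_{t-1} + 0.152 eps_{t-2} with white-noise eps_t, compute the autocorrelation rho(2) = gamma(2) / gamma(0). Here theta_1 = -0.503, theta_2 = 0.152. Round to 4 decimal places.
\rho(2) = 0.1191

For an MA(q) process with theta_0 = 1, the autocovariance is
  gamma(k) = sigma^2 * sum_{i=0..q-k} theta_i * theta_{i+k},
and rho(k) = gamma(k) / gamma(0). Sigma^2 cancels.
  numerator   = (1)*(0.152) = 0.152.
  denominator = (1)^2 + (-0.503)^2 + (0.152)^2 = 1.276113.
  rho(2) = 0.152 / 1.276113 = 0.1191.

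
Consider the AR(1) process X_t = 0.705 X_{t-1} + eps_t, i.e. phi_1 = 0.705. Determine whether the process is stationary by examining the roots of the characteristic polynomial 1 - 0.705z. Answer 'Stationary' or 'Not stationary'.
\text{Stationary}

The AR(p) characteristic polynomial is P(z) = 1 - 0.705z.
Stationarity requires all roots to lie outside the unit circle, i.e. |z| > 1 for every root.
This is linear in z: 1 + (-0.705) z = 0  =>  z = -1/(-0.705) = 1.41844,  |z| = 1.41844.
Moduli of all roots: 1.4184.
All moduli strictly greater than 1? Yes.
Verdict: Stationary.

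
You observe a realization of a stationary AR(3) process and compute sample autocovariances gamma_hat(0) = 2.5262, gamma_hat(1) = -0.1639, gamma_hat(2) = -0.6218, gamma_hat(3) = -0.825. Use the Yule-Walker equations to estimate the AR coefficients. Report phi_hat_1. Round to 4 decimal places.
\hat\phi_{1} = -0.1790

The Yule-Walker equations for an AR(p) process read, in matrix form,
  Gamma_p phi = r_p,   with   (Gamma_p)_{ij} = gamma(|i - j|),
                       (r_p)_i = gamma(i),   i,j = 1..p.
Substitute the sample gammas (Toeplitz matrix and right-hand side of size 3):
  Gamma_p = [[2.5262, -0.1639, -0.6218], [-0.1639, 2.5262, -0.1639], [-0.6218, -0.1639, 2.5262]]
  r_p     = [-0.1639, -0.6218, -0.825]
Written out (R1..R3):
  (R1) 2.5262 phi_1 - 0.1639 phi_2 - 0.6218 phi_3 = -0.1639
  (R2) -0.1639 phi_1 + 2.5262 phi_2 - 0.1639 phi_3 = -0.6218
  (R3) -0.6218 phi_1 - 0.1639 phi_2 + 2.5262 phi_3 = -0.825
Gaussian elimination:
  R2 <- R2 - (-0.1639/2.5262) R1 = R2 - (-0.06488) R1:  2.515566 phi_2 - 0.204242 phi_3 = -0.632434
  R3 <- R3 - (-0.6218/2.5262) R1 = R3 - (-0.24614) R1:  -0.204242 phi_2 + 2.37315 phi_3 = -0.865342
  R3 <- R3 - (-0.204242/2.515566) R2 = R3 - (-0.081191) R2:  2.356567 phi_3 = -0.916691
Back-substitution:
  phi_hat_3 = -0.916691 / 2.356567 = -0.388994
  phi_hat_2 = (-0.632434 - (-0.204242)(-0.388994)) / 2.515566 = -0.282991
  phi_hat_1 = (-0.1639 - (-0.1639)(-0.282991) - (-0.6218)(-0.388994)) / 2.5262 = -0.178988
So phi_hat = [-0.1790, -0.2830, -0.3890].
Therefore phi_hat_1 = -0.1790.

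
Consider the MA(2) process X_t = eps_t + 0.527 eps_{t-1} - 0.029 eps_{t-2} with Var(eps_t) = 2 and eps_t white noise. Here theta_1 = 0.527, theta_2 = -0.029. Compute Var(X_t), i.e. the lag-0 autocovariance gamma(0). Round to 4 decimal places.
\gamma(0) = 2.5571

For an MA(q) process X_t = eps_t + sum_i theta_i eps_{t-i} with
Var(eps_t) = sigma^2, the variance is
  gamma(0) = sigma^2 * (1 + sum_i theta_i^2).
  sum_i theta_i^2 = (0.527)^2 + (-0.029)^2 = 0.277729 + 0.000841 = 0.27857.
  gamma(0) = 2 * (1 + 0.27857) = 2 * 1.27857 = 2.55714, which rounds to 2.5571.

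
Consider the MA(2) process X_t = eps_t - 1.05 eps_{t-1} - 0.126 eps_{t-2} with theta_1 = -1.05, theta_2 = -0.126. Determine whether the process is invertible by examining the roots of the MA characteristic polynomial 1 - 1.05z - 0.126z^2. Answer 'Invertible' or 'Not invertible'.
\text{Not invertible}

The MA(q) characteristic polynomial is P(z) = 1 - 1.05z - 0.126z^2.
Invertibility requires all roots to lie outside the unit circle, i.e. |z| > 1 for every root.
Set 1 + (-1.05) z + (-0.126) z^2 = 0, i.e. a z^2 + b z + c = 0 with a = -0.126, b = -1.05, c = 1.
Discriminant D = b^2 - 4ac = (-1.05)^2 - 4*(-0.126)*1 = 1.1025 - (-0.504) = 1.6065.
D >= 0, so the roots are real: z = (-b +/- sqrt(D)) / (2a) = (1.05 +/- 1.267478) / (-0.252).
  z_1 = (1.05 + 1.267478) / (-0.252) = -9.1963,   |z_1| = 9.1963.
  z_2 = (1.05 - 1.267478) / (-0.252) = 0.863,   |z_2| = 0.863.
Moduli of all roots: 9.1963, 0.8630.
All moduli strictly greater than 1? No.
Verdict: Not invertible.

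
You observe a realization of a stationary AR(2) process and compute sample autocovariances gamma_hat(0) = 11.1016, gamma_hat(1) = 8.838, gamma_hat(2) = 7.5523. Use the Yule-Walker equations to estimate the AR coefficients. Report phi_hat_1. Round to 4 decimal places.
\hat\phi_{1} = 0.6950

The Yule-Walker equations for an AR(p) process read, in matrix form,
  Gamma_p phi = r_p,   with   (Gamma_p)_{ij} = gamma(|i - j|),
                       (r_p)_i = gamma(i),   i,j = 1..p.
Substitute the sample gammas (Toeplitz matrix and right-hand side of size 2):
  Gamma_p = [[11.1016, 8.838], [8.838, 11.1016]]
  r_p     = [8.838, 7.5523]
Written out:
  11.1016 phi_1 + 8.838 phi_2 = 8.838
  8.838 phi_1 + 11.1016 phi_2 = 7.5523
Solve by Cramer's rule:
  det = gamma(0)^2 - gamma(1)^2 = (11.1016)^2 - (8.838)^2 = 123.24552256 - 78.110244 = 45.13527856
  phi_hat_1 = [gamma(1) gamma(0) - gamma(1) gamma(2)] / det = [(8.838)(11.1016) - (8.838)(7.5523)] / 45.13527856 = 31.3687134 / 45.13527856 = 0.695
  phi_hat_2 = [gamma(0) gamma(2) - gamma(1)^2] / det = [(11.1016)(7.5523) - (8.838)^2] / 45.13527856 = 5.73236968 / 45.13527856 = 0.127
So phi_hat = [0.6950, 0.1270].
Therefore phi_hat_1 = 0.6950.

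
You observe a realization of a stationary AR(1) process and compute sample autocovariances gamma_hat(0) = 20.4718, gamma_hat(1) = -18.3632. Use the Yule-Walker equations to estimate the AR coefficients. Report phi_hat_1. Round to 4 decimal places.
\hat\phi_{1} = -0.8970

The Yule-Walker equations for an AR(p) process read, in matrix form,
  Gamma_p phi = r_p,   with   (Gamma_p)_{ij} = gamma(|i - j|),
                       (r_p)_i = gamma(i),   i,j = 1..p.
Substitute the sample gammas (Toeplitz matrix and right-hand side of size 1):
  Gamma_p = [[20.4718]]
  r_p     = [-18.3632]
With p = 1 this is the single equation gamma(0) phi_1 = gamma(1):
  phi_hat_1 = gamma(1) / gamma(0) = -18.3632 / 20.4718 = -0.8970.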